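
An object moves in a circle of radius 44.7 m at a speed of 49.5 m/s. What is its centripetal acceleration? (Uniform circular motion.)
a_c = v²/r = 49.5²/44.7 = 2450.25/44.7 = 54.82 m/s²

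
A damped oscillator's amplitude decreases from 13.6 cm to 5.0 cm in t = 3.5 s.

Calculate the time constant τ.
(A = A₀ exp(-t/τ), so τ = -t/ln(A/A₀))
A/A₀ = 5.0/13.6 = 0.3676; ln(A/A₀) = -1.001
τ = −t/ln(A/A₀) = −3.5/-1.001 = 3.498 s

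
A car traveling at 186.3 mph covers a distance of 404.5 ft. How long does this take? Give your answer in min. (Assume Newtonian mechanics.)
t = d/v (with unit conversion) = 0.02467 min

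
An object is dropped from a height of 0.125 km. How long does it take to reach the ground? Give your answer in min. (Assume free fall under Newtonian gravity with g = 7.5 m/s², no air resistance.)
t = √(2h/g) (with unit conversion) = 0.09623 min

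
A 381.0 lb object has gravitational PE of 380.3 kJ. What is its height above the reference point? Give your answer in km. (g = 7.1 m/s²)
PE = mgh → h = PE/(mg) = 3.803e+05 J / (172.8 kg × 7.1 m/s²) = 309.9 m = 0.3099 km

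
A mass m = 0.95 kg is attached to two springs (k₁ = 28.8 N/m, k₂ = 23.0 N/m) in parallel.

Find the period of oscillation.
k_eq = k₁+k₂ = 51.8 N/m
T = 2π√(m/k_eq) = 2π√(0.95/51.8) = 0.8509 s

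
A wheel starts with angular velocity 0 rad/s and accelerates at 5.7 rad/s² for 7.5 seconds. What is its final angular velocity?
ω = ω₀ + αt = 0 + 5.7 × 7.5 = 42.75 rad/s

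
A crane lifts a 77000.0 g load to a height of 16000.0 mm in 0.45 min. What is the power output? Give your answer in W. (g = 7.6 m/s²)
W = mgh = 77×7.6×16 = 9363 J
P = W/t = 9363/27 = 346.8 W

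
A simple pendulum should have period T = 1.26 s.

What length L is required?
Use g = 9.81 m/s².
T = 2π√(L/g) → L = g(T/2π)² = 9.81×(1.26/2π)² = 0.3945 m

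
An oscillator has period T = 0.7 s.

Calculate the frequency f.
f = 1/T = 1/0.7 = 1.429 Hz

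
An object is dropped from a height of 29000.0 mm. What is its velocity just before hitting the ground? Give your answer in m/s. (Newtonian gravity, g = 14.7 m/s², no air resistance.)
v = √(2gh) (with unit conversion) = 29.2 m/s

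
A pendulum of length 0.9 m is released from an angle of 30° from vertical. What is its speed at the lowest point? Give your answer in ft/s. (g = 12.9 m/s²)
h = L(1 − cosθ) = 0.9×(1 − cos30°) = 0.1206 m
v = √(2gh) = √(2×12.9×0.1206) = 1.764 m/s = 5.787 ft/s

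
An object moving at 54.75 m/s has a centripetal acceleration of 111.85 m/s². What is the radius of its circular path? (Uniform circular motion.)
r = v²/a_c = 54.75²/111.85 = 26.8 m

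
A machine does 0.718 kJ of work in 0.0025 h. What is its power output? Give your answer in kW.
P = W/t = 718 J / 9 s = 79.78 W = 0.07978 kW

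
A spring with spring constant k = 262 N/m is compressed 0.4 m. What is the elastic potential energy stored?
PE = ½kx² = ½×262×0.4² = 20.96 J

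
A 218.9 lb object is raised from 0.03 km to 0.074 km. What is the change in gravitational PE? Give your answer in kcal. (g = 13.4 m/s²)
ΔPE = mg(h₂ − h₁) = 99.29 kg × 13.4 m/s² × (74 − 30) m = 5.854e+04 J = 13.99 kcal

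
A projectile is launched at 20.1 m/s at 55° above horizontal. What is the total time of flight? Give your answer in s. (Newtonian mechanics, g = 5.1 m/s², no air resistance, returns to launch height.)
T = 2v₀sin(θ)/g = 6.457 s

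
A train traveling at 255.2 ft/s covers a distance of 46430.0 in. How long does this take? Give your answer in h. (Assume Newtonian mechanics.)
t = d/v (with unit conversion) = 0.004211 h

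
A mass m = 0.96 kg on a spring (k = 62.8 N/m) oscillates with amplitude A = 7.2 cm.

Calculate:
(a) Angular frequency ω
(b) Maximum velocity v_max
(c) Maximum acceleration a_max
ω = √(k/m) = √(62.8/0.96) = 8.088 rad/s
v_max = ωA = 8.088×0.072 = 0.5823 m/s
a_max = ω²A = 8.088²×0.072 = 4.71 m/s²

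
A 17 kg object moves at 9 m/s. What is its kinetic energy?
KE = ½mv² = ½×17×9² = 688.5 J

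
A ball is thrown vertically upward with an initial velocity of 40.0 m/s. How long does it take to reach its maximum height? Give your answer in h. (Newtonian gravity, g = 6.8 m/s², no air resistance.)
t_up = v₀/g (with unit conversion) = 0.001634 h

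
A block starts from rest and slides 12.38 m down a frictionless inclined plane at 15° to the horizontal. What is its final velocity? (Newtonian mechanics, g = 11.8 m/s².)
a = g sin(θ) = 11.8 × sin(15°) = 3.05 m/s²
v = √(2ad) = √(2 × 3.05 × 12.38) = 8.7 m/s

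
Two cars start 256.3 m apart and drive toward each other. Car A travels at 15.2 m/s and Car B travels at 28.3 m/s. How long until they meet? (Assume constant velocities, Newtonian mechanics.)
Combined speed: v_combined = 15.2 + 28.3 = 43.5 m/s
Time to meet: t = d/43.5 = 256.3/43.5 = 5.89 s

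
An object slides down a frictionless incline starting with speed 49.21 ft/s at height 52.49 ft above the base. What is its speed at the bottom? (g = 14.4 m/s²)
½mv₀² + mgh = ½mv² → v = √(v₀² + 2gh) = √(15² + 2×14.4×16) = 26.19 m/s = 85.91 ft/s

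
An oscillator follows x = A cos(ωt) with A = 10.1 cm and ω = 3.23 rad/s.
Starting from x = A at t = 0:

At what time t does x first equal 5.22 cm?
cos(ωt) = x/A = 5.22/10.1 = 0.5168
ωt = arccos(0.5168) = 1.028 rad
t = 1.028/3.23 = 0.3182 s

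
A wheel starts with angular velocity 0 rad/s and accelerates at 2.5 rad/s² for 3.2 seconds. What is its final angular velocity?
ω = ω₀ + αt = 0 + 2.5 × 3.2 = 8.0 rad/s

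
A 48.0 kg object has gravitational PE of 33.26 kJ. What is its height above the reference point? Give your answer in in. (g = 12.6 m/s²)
PE = mgh → h = PE/(mg) = 3.326e+04 J / (48 kg × 12.6 m/s²) = 54.99 m = 2165.0 in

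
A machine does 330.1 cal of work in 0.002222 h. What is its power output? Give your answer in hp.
P = W/t = 1381 J / 7.999 s = 172.7 W = 0.2315 hp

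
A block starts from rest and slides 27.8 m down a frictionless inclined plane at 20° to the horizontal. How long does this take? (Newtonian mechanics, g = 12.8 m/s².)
a = g sin(θ) = 12.8 × sin(20°) = 4.38 m/s²
t = √(2d/a) = √(2 × 27.8 / 4.38) = 3.56 s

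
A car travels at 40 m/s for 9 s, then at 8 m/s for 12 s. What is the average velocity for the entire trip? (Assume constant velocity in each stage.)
d₁ = v₁t₁ = 40 × 9 = 360 m
d₂ = v₂t₂ = 8 × 12 = 96 m
d_total = 456 m, t_total = 21 s
v_avg = d_total/t_total = 456/21 = 21.71 m/s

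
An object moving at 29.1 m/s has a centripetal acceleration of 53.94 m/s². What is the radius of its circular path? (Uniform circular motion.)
r = v²/a_c = 29.1²/53.94 = 15.7 m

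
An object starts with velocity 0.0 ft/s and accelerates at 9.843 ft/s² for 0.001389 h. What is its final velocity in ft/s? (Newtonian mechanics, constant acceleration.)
v = v₀ + at (with unit conversion) = 49.22 ft/s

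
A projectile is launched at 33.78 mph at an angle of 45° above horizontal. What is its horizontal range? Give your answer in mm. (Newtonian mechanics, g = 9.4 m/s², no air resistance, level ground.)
R = v₀² sin(2θ) / g (with unit conversion) = 24260.0 mm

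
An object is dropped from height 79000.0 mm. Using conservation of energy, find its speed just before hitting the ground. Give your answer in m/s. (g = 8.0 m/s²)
mgh = ½mv² → v = √(2gh) = √(2×8.0×79) = 35.55 m/s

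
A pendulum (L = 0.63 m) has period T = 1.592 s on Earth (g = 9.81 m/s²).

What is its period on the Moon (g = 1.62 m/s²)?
T = 2π√(L/g), so T_moon/T_earth = √(g_earth/g_moon)
T_moon = 2π√(0.63/1.62) = 3.918 s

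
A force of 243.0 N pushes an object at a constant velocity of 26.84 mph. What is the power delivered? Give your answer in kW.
P = Fv = 243 N × 12 m/s = 2916 W = 2.916 kW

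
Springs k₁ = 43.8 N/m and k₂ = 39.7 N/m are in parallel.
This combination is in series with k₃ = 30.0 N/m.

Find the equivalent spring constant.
k₁₂ = k₁ + k₂ = 83.5 N/m (parallel)
1/k_eq = 1/k₁₂ + 1/k₃ → k_eq = 22.07 N/m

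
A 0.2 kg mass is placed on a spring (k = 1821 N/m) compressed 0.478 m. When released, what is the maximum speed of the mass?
½kx² = ½mv² → v = x√(k/m) = 0.478×√(1821/0.2) = 45.61 m/s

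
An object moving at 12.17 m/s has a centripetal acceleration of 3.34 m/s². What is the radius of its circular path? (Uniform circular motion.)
r = v²/a_c = 12.17²/3.34 = 44.34 m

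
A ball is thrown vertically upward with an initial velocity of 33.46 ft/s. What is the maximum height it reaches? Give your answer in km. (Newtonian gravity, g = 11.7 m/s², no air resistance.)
h_max = v₀²/(2g) (with unit conversion) = 0.004445 km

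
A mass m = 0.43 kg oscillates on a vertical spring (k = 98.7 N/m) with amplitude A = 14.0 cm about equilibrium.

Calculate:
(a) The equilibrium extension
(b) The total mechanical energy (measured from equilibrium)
x_eq = mg/k = 0.43×9.81/98.7 = 0.04274 m = 4.274 cm
E = ½kA² = ½×98.7×(0.14)² = 0.9673 J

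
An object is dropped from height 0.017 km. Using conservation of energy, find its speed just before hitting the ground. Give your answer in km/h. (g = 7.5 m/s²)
mgh = ½mv² → v = √(2gh) = √(2×7.5×17) = 15.97 m/s = 57.49 km/h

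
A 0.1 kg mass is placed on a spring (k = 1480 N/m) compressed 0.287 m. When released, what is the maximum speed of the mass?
½kx² = ½mv² → v = x√(k/m) = 0.287×√(1480/0.1) = 34.92 m/s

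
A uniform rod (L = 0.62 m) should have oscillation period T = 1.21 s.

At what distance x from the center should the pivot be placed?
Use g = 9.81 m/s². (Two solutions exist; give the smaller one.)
T = 2π√((L²/12 + x²)/(gx)). Let c = T²g/(4π²) = 0.3638.
x² − cx + L²/12 = 0 → x = (c − √(c² − L²/3))/2 = 0.1494 m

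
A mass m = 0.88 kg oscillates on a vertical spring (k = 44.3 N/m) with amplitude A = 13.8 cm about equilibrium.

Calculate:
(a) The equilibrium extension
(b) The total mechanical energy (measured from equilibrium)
x_eq = mg/k = 0.88×9.81/44.3 = 0.1949 m = 19.49 cm
E = ½kA² = ½×44.3×(0.138)² = 0.4218 J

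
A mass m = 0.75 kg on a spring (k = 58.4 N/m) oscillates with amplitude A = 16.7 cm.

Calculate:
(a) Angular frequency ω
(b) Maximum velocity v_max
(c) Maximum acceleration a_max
ω = √(k/m) = √(58.4/0.75) = 8.824 rad/s
v_max = ωA = 8.824×0.167 = 1.474 m/s
a_max = ω²A = 8.824²×0.167 = 13 m/s²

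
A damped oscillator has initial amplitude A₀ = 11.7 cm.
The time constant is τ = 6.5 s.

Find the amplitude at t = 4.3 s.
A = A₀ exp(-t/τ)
A = A₀ exp(−t/τ) = 11.7×exp(−4.3/6.5) = 6.038 cm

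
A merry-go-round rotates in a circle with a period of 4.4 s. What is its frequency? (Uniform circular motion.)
f = 1/T = 1/4.4 = 0.2273 Hz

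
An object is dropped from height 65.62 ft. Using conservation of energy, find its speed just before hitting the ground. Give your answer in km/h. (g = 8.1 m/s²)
mgh = ½mv² → v = √(2gh) = √(2×8.1×20) = 18 m/s = 64.8 km/h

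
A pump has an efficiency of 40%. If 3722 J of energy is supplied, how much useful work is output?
W_out = η × W_in = 0.4 × 3722 = 1488.8 J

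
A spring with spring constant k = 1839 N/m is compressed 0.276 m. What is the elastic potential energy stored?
PE = ½kx² = ½×1839×0.276² = 70.04 J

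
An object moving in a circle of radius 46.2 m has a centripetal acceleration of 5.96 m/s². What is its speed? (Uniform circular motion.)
v = √(a_c × r) = √(5.96 × 46.2) = 16.59 m/s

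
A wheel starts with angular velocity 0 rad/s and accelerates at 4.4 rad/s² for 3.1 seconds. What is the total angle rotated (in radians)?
θ = ω₀t + ½αt² = 0×3.1 + ½×4.4×3.1² = 21.14 rad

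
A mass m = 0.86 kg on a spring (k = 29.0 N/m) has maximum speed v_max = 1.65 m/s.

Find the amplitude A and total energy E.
½mv²_max = ½kA² → A = v_max√(m/k) = 1.65×√(0.86/29.0) = 0.2841 m = 28.41 cm
E = ½mv²_max = ½×0.86×1.65² = 1.171 J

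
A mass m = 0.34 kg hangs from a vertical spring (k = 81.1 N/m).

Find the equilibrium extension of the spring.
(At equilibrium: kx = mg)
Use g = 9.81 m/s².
x_eq = mg/k = 0.34×9.81/81.1 = 0.04113 m = 4.113 cm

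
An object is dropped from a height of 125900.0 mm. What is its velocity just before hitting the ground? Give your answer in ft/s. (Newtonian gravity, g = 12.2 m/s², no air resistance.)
v = √(2gh) (with unit conversion) = 181.8 ft/s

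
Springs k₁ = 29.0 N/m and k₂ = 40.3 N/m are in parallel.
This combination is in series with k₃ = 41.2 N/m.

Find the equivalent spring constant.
k₁₂ = k₁ + k₂ = 69.3 N/m (parallel)
1/k_eq = 1/k₁₂ + 1/k₃ → k_eq = 25.84 N/m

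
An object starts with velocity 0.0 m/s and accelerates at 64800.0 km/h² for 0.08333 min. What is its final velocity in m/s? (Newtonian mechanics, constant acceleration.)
v = v₀ + at (with unit conversion) = 25.0 m/s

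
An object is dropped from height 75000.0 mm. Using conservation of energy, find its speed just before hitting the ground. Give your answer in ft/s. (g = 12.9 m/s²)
mgh = ½mv² → v = √(2gh) = √(2×12.9×75) = 43.99 m/s = 144.3 ft/s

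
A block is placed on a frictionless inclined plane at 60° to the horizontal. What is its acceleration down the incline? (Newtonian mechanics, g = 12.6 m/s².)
a = g sin(θ) = 12.6 × sin(60°) = 12.6 × 0.866 = 10.91 m/s²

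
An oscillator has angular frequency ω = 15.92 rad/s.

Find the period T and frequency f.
T = 2π/ω = 2π/15.92 = 0.3947 s; f = ω/2π = 2.534 Hz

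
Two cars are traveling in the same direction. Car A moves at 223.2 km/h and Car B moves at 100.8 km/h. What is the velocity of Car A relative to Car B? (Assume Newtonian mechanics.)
v_rel = v_A - v_B = 223.2 - 100.8 = 122.4 km/h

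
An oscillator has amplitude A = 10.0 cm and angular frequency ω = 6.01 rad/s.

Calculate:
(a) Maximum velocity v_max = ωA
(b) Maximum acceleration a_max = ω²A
v_max = ωA = 6.01×0.1 = 0.601 m/s
a_max = ω²A = 6.01²×0.1 = 3.612 m/s²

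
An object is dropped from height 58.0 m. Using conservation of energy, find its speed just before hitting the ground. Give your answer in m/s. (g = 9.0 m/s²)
mgh = ½mv² → v = √(2gh) = √(2×9.0×58) = 32.31 m/s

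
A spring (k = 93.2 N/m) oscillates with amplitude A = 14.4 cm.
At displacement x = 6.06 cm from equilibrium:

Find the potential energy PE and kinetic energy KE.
E_total = ½kA² = ½×93.2×(0.144)² = 0.9663 J
PE = ½kx² = ½×93.2×(0.0606)² = 0.1711 J
KE = E_total − PE = 0.7952 J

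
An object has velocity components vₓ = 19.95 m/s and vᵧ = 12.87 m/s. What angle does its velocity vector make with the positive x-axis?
θ = arctan(vᵧ/vₓ) = arctan(12.87/19.95) = 32.83°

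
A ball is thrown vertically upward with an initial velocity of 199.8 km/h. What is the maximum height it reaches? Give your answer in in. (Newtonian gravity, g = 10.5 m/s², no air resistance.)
h_max = v₀²/(2g) (with unit conversion) = 5775.0 in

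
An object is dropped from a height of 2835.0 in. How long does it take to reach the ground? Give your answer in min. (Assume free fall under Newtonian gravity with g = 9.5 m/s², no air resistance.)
t = √(2h/g) (with unit conversion) = 0.06489 min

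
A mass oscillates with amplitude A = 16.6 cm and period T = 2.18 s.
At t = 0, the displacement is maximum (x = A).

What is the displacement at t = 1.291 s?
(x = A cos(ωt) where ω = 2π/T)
ω = 2π/T = 2π/2.18 = 2.882 rad/s
x = A cos(ωt) = 16.6×cos(2.882×1.291) = -13.89 cm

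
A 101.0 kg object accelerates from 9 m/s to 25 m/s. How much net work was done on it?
W_net = ΔKE = ½m(v₂² − v₁²) = ½×101.0×(25² − 9²) = 27472.0 J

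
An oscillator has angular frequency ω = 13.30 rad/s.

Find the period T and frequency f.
T = 2π/ω = 2π/13.3 = 0.4724 s; f = ω/2π = 2.117 Hz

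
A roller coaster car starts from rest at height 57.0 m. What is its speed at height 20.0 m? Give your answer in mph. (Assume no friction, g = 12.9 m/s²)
mgh₁ = ½mv₂² + mgh₂ → v₂ = √(2g(h₁−h₂)) = √(2×12.9×(57−20)) = 30.9 m/s = 69.11 mph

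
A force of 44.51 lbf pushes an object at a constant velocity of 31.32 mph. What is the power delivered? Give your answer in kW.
P = Fv = 198 N × 14 m/s = 2772 W = 2.772 kW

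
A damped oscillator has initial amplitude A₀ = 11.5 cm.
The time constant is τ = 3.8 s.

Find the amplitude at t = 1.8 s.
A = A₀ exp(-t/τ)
A = A₀ exp(−t/τ) = 11.5×exp(−1.8/3.8) = 7.161 cm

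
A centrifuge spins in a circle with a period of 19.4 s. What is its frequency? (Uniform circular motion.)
f = 1/T = 1/19.4 = 0.0515 Hz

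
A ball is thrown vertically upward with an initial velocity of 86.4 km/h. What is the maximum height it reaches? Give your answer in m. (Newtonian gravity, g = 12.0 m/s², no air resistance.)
h_max = v₀²/(2g) (with unit conversion) = 24.0 m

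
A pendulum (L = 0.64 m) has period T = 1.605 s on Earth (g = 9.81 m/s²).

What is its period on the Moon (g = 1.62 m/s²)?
T = 2π√(L/g), so T_moon/T_earth = √(g_earth/g_moon)
T_moon = 2π√(0.64/1.62) = 3.949 s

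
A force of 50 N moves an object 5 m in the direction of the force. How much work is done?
W = Fd = 50×5 = 250.0 J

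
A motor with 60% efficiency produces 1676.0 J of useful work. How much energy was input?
W_in = W_out/η = 1676.0/0.6 = 2793.3 J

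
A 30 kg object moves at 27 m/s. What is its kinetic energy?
KE = ½mv² = ½×30×27² = 10935.0 J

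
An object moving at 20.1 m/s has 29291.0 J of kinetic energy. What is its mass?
KE = ½mv² → m = 2KE/v² = 2×29291.0/20.1² = 145.0 kg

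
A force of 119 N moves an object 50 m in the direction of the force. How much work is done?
W = Fd = 119×50 = 5950.0 J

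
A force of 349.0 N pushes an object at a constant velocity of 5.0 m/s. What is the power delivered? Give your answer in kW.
P = Fv = 349 N × 5 m/s = 1745 W = 1.745 kW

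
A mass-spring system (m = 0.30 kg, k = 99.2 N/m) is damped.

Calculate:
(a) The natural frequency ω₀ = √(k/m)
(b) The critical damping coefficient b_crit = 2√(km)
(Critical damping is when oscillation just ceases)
ω₀ = √(k/m) = √(99.2/0.3) = 18.18 rad/s
b_crit = 2√(km) = 2√(99.2×0.3) = 10.91 kg/s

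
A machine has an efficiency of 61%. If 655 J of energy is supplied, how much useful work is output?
W_out = η × W_in = 0.61 × 655 = 399.55 J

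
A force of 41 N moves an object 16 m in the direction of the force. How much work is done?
W = Fd = 41×16 = 656.0 J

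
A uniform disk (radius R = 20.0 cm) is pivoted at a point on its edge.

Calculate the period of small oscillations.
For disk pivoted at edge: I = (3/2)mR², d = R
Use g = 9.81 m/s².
I/m = (3/2)R² = 0.06 m²; d = R = 0.2 m
T = 2π√((3/2)R²/(gR)) = 2π√(3R/(2g)) = 1.099 s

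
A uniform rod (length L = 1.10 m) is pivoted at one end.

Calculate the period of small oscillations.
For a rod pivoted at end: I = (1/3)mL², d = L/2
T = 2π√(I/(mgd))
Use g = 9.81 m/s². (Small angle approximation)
I/m = (1/3)L² = 0.4033 m²; d = L/2 = 0.55 m
T = 2π√(I/(mgd)) = 2π√(0.4033/(9.81×0.55)) = 1.718 s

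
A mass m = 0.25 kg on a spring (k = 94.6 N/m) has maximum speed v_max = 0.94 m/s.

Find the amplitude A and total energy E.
½mv²_max = ½kA² → A = v_max√(m/k) = 0.94×√(0.25/94.6) = 0.04832 m = 4.832 cm
E = ½mv²_max = ½×0.25×0.94² = 0.1104 J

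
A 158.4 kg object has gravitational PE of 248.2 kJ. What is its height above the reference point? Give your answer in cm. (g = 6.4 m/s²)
PE = mgh → h = PE/(mg) = 2.482e+05 J / (158.4 kg × 6.4 m/s²) = 244.8 m = 24480.0 cm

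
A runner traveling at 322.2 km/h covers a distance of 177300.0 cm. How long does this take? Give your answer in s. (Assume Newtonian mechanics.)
t = d/v (with unit conversion) = 19.81 s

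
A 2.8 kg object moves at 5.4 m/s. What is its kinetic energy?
KE = ½mv² = ½×2.8×5.4² = 40.824 J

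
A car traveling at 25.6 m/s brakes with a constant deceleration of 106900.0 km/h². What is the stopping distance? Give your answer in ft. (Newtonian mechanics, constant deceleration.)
d = v₀² / (2a) (with unit conversion) = 130.3 ft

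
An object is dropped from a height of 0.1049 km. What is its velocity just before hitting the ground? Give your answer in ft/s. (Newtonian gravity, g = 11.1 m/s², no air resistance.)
v = √(2gh) (with unit conversion) = 158.3 ft/s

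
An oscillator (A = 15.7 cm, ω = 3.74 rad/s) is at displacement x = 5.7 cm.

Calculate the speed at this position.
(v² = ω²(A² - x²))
v = ω√(A² − x²) = 3.74×√(0.157² − 0.057²) = 0.5471 m/s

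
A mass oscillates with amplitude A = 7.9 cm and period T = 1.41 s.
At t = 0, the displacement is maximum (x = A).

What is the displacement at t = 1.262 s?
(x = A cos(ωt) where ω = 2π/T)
ω = 2π/T = 2π/1.41 = 4.456 rad/s
x = A cos(ωt) = 7.9×cos(4.456×1.262) = 6.243 cm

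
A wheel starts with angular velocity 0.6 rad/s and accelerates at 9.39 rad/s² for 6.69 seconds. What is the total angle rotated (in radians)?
θ = ω₀t + ½αt² = 0.6×6.69 + ½×9.39×6.69² = 214.14 rad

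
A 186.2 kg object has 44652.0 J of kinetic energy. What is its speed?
KE = ½mv² → v = √(2KE/m) = √(2×44652.0/186.2) = 21.9 m/s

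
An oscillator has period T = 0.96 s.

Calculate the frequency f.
f = 1/T = 1/0.96 = 1.042 Hz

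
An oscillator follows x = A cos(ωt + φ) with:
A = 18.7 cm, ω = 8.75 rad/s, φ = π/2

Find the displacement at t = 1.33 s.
x = A cos(ωt + φ) = 18.7×cos(8.75×1.33 + π/2) = 14.98 cm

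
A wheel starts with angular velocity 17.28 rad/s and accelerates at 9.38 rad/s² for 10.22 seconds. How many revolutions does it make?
θ = ω₀t + ½αt² = 17.28×10.22 + ½×9.38×10.22² = 666.46 rad
Revolutions = θ/(2π) = 666.46/(2π) = 106.07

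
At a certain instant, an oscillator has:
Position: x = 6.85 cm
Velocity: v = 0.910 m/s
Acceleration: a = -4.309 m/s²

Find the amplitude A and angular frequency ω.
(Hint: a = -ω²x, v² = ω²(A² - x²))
a = −ω²x → ω = √(|a|/x) = √(4.309/0.0685) = 7.931 rad/s
v² = ω²(A² − x²) → A = √(x² + v²/ω²) = √(0.0685² + 0.91²/7.931²) = 0.1336 m = 13.36 cm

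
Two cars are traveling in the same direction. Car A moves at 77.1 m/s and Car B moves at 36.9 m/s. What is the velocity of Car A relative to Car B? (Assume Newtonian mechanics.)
v_rel = v_A - v_B = 77.1 - 36.9 = 40.2 m/s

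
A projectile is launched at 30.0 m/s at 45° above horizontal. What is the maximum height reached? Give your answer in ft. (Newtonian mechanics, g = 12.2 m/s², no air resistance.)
H = v₀²sin²(θ)/(2g) (with unit conversion) = 60.51 ft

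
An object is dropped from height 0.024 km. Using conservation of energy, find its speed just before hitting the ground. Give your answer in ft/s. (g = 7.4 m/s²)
mgh = ½mv² → v = √(2gh) = √(2×7.4×24) = 18.85 m/s = 61.83 ft/s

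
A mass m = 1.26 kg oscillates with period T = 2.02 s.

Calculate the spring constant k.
T = 2π√(m/k) → k = m(2π/T)² = 1.26×(2π/2.02)² = 12.19 N/m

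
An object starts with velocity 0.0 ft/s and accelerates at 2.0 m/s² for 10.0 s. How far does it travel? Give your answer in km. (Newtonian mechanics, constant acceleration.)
d = v₀t + ½at² (with unit conversion) = 0.1 km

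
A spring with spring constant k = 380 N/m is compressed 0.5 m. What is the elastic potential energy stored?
PE = ½kx² = ½×380×0.5² = 47.5 J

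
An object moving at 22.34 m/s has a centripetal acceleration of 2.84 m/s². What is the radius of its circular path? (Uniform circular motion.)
r = v²/a_c = 22.34²/2.84 = 175.73 m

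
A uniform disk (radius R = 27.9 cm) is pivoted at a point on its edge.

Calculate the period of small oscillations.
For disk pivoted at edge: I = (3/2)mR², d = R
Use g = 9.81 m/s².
I/m = (3/2)R² = 0.1168 m²; d = R = 0.279 m
T = 2π√((3/2)R²/(gR)) = 2π√(3R/(2g)) = 1.298 s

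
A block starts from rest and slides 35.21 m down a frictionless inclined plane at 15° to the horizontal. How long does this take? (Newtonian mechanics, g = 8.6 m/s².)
a = g sin(θ) = 8.6 × sin(15°) = 2.23 m/s²
t = √(2d/a) = √(2 × 35.21 / 2.23) = 5.62 s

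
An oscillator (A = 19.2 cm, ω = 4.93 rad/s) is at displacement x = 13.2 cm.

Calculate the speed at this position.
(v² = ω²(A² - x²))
v = ω√(A² − x²) = 4.93×√(0.192² − 0.132²) = 0.6874 m/s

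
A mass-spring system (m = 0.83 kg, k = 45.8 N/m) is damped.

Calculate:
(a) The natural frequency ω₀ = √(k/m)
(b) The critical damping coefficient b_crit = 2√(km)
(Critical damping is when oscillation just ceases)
ω₀ = √(k/m) = √(45.8/0.83) = 7.428 rad/s
b_crit = 2√(km) = 2√(45.8×0.83) = 12.33 kg/s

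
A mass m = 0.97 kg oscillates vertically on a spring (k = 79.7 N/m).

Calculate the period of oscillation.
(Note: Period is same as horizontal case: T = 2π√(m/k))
T = 2π√(m/k) = 2π√(0.97/79.7) = 0.6932 s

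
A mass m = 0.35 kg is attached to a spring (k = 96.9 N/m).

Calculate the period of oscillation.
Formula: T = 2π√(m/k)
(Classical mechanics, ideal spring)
T = 2π√(m/k) = 2π√(0.35/96.9) = 0.3776 s; f = 1/T = 2.648 Hz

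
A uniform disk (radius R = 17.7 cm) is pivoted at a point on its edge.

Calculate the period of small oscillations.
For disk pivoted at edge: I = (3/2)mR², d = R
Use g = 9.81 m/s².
I/m = (3/2)R² = 0.04699 m²; d = R = 0.177 m
T = 2π√((3/2)R²/(gR)) = 2π√(3R/(2g)) = 1.034 s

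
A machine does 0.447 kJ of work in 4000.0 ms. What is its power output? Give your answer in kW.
P = W/t = 447 J / 4 s = 111.8 W = 0.1118 kW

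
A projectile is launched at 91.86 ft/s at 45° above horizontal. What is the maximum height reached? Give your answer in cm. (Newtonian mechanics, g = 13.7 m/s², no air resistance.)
H = v₀²sin²(θ)/(2g) (with unit conversion) = 1431.0 cm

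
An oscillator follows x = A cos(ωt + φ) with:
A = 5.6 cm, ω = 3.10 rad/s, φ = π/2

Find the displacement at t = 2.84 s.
x = A cos(ωt + φ) = 5.6×cos(3.1×2.84 + π/2) = -3.257 cm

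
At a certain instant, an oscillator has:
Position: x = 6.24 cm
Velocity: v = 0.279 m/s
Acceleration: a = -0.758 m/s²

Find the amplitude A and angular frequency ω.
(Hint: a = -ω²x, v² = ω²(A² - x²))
a = −ω²x → ω = √(|a|/x) = √(0.758/0.0624) = 3.485 rad/s
v² = ω²(A² − x²) → A = √(x² + v²/ω²) = √(0.0624² + 0.279²/3.485²) = 0.1015 m = 10.15 cm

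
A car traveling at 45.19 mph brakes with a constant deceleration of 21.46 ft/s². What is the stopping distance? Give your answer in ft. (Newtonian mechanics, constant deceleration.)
d = v₀² / (2a) (with unit conversion) = 102.3 ft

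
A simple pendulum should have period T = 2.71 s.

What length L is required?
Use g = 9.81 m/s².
T = 2π√(L/g) → L = g(T/2π)² = 9.81×(2.71/2π)² = 1.825 m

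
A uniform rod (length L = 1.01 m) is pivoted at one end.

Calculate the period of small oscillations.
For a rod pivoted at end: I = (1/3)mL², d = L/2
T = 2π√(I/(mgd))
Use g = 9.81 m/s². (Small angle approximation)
I/m = (1/3)L² = 0.34 m²; d = L/2 = 0.505 m
T = 2π√(I/(mgd)) = 2π√(0.34/(9.81×0.505)) = 1.646 s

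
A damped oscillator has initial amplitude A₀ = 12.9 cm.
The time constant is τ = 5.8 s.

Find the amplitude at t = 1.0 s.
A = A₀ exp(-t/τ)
A = A₀ exp(−t/τ) = 12.9×exp(−1.0/5.8) = 10.86 cm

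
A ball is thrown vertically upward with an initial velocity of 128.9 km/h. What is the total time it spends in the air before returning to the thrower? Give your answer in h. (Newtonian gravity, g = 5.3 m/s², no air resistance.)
t_total = 2v₀/g (with unit conversion) = 0.003753 h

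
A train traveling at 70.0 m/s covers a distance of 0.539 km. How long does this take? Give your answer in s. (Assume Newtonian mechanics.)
t = d/v (with unit conversion) = 7.7 s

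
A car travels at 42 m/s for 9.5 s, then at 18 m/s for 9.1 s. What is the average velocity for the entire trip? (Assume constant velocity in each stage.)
d₁ = v₁t₁ = 42 × 9.5 = 399 m
d₂ = v₂t₂ = 18 × 9.1 = 163.8 m
d_total = 562.8 m, t_total = 18.6 s
v_avg = d_total/t_total = 562.8/18.6 = 30.26 m/s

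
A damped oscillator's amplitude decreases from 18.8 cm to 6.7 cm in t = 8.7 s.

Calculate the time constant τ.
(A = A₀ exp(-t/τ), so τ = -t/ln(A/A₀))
A/A₀ = 6.7/18.8 = 0.3564; ln(A/A₀) = -1.032
τ = −t/ln(A/A₀) = −8.7/-1.032 = 8.432 s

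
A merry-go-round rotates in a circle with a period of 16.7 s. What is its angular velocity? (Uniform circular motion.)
ω = 2π/T = 2π/16.7 = 0.3762 rad/s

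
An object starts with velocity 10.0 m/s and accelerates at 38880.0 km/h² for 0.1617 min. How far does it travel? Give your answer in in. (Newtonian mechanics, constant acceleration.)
d = v₀t + ½at² (with unit conversion) = 9378.0 in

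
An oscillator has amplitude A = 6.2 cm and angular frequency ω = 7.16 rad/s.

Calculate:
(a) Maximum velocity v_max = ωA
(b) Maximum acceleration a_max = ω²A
v_max = ωA = 7.16×0.062 = 0.4439 m/s
a_max = ω²A = 7.16²×0.062 = 3.178 m/s²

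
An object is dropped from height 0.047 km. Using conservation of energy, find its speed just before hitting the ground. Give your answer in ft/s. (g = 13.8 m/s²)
mgh = ½mv² → v = √(2gh) = √(2×13.8×47) = 36.02 m/s = 118.2 ft/s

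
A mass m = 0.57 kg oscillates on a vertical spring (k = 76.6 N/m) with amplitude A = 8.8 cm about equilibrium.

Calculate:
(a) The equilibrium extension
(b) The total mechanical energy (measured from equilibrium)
x_eq = mg/k = 0.57×9.81/76.6 = 0.073 m = 7.3 cm
E = ½kA² = ½×76.6×(0.088)² = 0.2966 J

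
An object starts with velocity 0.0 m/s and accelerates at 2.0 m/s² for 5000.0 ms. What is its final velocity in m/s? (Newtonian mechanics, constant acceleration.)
v = v₀ + at (with unit conversion) = 10.0 m/s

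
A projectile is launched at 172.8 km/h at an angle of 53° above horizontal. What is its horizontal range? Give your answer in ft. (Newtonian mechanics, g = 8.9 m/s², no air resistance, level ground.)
R = v₀² sin(2θ) / g (with unit conversion) = 816.4 ft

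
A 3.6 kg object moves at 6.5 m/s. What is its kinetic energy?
KE = ½mv² = ½×3.6×6.5² = 76.05 J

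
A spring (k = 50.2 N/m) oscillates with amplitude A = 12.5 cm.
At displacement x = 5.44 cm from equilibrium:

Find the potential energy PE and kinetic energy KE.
E_total = ½kA² = ½×50.2×(0.125)² = 0.3922 J
PE = ½kx² = ½×50.2×(0.0544)² = 0.07428 J
KE = E_total − PE = 0.3179 J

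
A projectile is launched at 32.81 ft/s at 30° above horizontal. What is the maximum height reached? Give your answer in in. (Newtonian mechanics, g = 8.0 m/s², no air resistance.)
H = v₀²sin²(θ)/(2g) (with unit conversion) = 61.52 in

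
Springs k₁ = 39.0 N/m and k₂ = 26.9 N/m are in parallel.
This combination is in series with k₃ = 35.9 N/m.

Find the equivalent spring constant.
k₁₂ = k₁ + k₂ = 65.9 N/m (parallel)
1/k_eq = 1/k₁₂ + 1/k₃ → k_eq = 23.24 N/m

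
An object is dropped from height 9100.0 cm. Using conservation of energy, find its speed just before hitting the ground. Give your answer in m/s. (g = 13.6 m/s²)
mgh = ½mv² → v = √(2gh) = √(2×13.6×91) = 49.75 m/s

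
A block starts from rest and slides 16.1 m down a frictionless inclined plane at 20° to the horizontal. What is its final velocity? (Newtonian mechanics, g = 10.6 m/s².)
a = g sin(θ) = 10.6 × sin(20°) = 3.63 m/s²
v = √(2ad) = √(2 × 3.63 × 16.1) = 10.8 m/s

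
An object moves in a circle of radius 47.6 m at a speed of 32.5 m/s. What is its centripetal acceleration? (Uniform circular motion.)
a_c = v²/r = 32.5²/47.6 = 1056.25/47.6 = 22.19 m/s²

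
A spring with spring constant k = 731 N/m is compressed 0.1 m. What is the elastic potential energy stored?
PE = ½kx² = ½×731×0.1² = 3.655 J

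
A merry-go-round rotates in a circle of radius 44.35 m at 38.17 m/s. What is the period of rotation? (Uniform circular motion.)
T = 2πr/v = 2π×44.35/38.17 = 7.3 s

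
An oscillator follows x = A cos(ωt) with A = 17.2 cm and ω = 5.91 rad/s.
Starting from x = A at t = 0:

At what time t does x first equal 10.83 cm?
cos(ωt) = x/A = 10.83/17.2 = 0.6297
ωt = arccos(0.6297) = 0.8897 rad
t = 0.8897/5.91 = 0.1505 s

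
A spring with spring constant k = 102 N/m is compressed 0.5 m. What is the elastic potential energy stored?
PE = ½kx² = ½×102×0.5² = 12.75 J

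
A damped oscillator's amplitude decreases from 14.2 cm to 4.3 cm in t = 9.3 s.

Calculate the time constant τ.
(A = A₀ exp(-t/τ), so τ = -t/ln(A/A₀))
A/A₀ = 4.3/14.2 = 0.3028; ln(A/A₀) = -1.195
τ = −t/ln(A/A₀) = −9.3/-1.195 = 7.785 s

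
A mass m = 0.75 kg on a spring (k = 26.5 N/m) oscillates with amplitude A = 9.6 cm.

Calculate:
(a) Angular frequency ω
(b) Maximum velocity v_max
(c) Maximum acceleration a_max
ω = √(k/m) = √(26.5/0.75) = 5.944 rad/s
v_max = ωA = 5.944×0.096 = 0.5706 m/s
a_max = ω²A = 5.944²×0.096 = 3.392 m/s²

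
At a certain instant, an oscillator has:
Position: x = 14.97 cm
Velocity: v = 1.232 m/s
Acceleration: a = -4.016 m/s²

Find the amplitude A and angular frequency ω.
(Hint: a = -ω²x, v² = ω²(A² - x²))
a = −ω²x → ω = √(|a|/x) = √(4.016/0.1497) = 5.179 rad/s
v² = ω²(A² − x²) → A = √(x² + v²/ω²) = √(0.1497² + 1.232²/5.179²) = 0.281 m = 28.1 cm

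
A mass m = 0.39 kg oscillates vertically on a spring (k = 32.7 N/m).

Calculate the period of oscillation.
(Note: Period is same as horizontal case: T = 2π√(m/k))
T = 2π√(m/k) = 2π√(0.39/32.7) = 0.6862 s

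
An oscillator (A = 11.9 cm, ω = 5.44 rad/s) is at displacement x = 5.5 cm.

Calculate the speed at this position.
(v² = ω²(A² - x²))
v = ω√(A² − x²) = 5.44×√(0.119² − 0.055²) = 0.5741 m/s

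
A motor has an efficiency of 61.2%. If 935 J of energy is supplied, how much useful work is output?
W_out = η × W_in = 0.612 × 935 = 572.22 J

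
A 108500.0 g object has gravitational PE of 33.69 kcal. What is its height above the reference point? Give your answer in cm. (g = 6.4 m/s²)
PE = mgh → h = PE/(mg) = 1.41e+05 J / (108.5 kg × 6.4 m/s²) = 203 m = 20300.0 cm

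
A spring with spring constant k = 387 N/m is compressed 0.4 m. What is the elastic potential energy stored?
PE = ½kx² = ½×387×0.4² = 30.96 J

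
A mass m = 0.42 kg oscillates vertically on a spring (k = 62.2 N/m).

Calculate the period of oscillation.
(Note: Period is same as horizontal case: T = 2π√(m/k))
T = 2π√(m/k) = 2π√(0.42/62.2) = 0.5163 s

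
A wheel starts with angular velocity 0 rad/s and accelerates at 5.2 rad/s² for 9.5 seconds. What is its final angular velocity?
ω = ω₀ + αt = 0 + 5.2 × 9.5 = 49.4 rad/s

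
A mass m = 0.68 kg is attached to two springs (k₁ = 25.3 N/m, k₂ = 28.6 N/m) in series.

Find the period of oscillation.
k_eq = k₁k₂/(k₁+k₂) = 13.42 N/m
T = 2π√(m/k_eq) = 2π√(0.68/13.42) = 1.414 s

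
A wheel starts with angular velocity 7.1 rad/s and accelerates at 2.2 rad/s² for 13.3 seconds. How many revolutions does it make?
θ = ω₀t + ½αt² = 7.1×13.3 + ½×2.2×13.3² = 289.01 rad
Revolutions = θ/(2π) = 289.01/(2π) = 46.0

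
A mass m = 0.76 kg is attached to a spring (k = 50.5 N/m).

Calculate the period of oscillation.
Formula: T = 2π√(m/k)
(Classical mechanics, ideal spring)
T = 2π√(m/k) = 2π√(0.76/50.5) = 0.7708 s; f = 1/T = 1.297 Hz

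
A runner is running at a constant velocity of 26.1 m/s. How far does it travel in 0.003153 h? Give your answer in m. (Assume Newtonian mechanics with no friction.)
d = vt (with unit conversion) = 296.3 m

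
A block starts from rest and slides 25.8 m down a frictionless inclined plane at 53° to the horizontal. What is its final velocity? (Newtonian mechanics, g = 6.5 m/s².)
a = g sin(θ) = 6.5 × sin(53°) = 5.19 m/s²
v = √(2ad) = √(2 × 5.19 × 25.8) = 16.37 m/s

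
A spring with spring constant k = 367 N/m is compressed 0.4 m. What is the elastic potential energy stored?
PE = ½kx² = ½×367×0.4² = 29.36 J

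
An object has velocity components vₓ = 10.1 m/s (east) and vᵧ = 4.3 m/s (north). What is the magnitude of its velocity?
|v| = √(vₓ² + vᵧ²) = √(10.1² + 4.3²) = √(120.5) = 10.98 m/s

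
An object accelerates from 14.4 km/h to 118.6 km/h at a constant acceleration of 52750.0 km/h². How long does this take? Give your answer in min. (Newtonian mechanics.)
t = (v - v₀)/a (with unit conversion) = 0.1185 min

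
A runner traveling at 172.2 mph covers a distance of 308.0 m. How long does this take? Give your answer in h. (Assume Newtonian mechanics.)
t = d/v (with unit conversion) = 0.001111 h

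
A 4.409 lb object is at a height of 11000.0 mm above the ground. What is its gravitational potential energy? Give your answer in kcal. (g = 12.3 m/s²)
PE = mgh = 2 kg × 12.3 m/s² × 11 m = 270.6 J = 0.06467 kcal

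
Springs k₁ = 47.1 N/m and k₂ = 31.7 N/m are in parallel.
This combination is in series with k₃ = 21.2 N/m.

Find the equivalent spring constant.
k₁₂ = k₁ + k₂ = 78.8 N/m (parallel)
1/k_eq = 1/k₁₂ + 1/k₃ → k_eq = 16.71 N/m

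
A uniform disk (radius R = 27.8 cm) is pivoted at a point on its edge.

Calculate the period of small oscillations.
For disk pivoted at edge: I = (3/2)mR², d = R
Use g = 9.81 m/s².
I/m = (3/2)R² = 0.1159 m²; d = R = 0.278 m
T = 2π√((3/2)R²/(gR)) = 2π√(3R/(2g)) = 1.295 s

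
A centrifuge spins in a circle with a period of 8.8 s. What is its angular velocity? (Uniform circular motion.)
ω = 2π/T = 2π/8.8 = 0.714 rad/s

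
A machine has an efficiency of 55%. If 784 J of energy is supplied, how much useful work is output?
W_out = η × W_in = 0.55 × 784 = 431.2 J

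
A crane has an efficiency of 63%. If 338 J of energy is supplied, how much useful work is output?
W_out = η × W_in = 0.63 × 338 = 212.94 J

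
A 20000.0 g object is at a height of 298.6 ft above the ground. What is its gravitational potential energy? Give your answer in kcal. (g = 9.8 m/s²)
PE = mgh = 20 kg × 9.8 m/s² × 91.01 m = 1.784e+04 J = 4.264 kcal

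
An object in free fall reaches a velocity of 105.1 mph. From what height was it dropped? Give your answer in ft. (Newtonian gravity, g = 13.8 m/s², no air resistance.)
h = v²/(2g) (with unit conversion) = 262.4 ft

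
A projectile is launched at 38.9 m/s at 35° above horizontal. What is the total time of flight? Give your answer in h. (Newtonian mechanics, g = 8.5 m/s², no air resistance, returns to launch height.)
T = 2v₀sin(θ)/g (with unit conversion) = 0.001458 h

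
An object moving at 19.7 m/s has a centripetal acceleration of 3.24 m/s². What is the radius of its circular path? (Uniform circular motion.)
r = v²/a_c = 19.7²/3.24 = 119.78 m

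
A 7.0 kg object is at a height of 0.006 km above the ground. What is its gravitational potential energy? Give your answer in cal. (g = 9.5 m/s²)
PE = mgh = 7 kg × 9.5 m/s² × 6 m = 399 J = 95.36 cal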